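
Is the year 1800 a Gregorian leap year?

No

1800 is not a leap year (divisible by 100 but not 400).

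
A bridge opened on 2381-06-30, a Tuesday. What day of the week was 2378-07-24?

Monday

Count forward from the earlier date (July 24, 2378) to the later (June 30, 2381):
Day-of-year of July 24, 2378: 205.
Day-of-year of June 30, 2381: 181.
2378 has 365 days, so 365 − 205 = 160 days remain in 2378.
Full years: 2379: 365; 2380: 366. Sum = 731.
Total: 160 + 731 + 181 = 1072 days.
1072 mod 7 = 1, so 1 day before Tuesday is Monday.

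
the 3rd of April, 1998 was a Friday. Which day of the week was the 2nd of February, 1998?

Count forward from the earlier date (February 2, 1998) to the later (April 3, 1998):
February 1998: 28 − 2 = 26 days remain (1998 is not a leap year, so February has 28 days).
Then March (31): 31 days.
April 1–3, 1998: 3 days.
Total: 26 + 31 + 3 = 60 days.
60 mod 7 = 4, so 4 days before Friday is Monday.

Monday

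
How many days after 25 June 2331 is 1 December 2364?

Day-of-year of June 25, 2331: 176.
Day-of-year of December 1, 2364: 336.
2331 has 365 days, so 365 − 176 = 189 days remain in 2331.
Full years 2332–2363: 24 common + 8 leap = 24×365 + 8×366 = 11688 days.
Total: 189 + 11688 + 336 = 12213 days.

12213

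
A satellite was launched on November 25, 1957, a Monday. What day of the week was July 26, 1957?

Friday

Count forward from the earlier date (July 26, 1957) to the later (November 25, 1957):
July 1957: 31 − 26 = 5 days remain.
Then August (31), September (30), October (31): 31 + 30 + 31 = 92 days.
November 1–25, 1957: 25 days.
Total: 5 + 92 + 25 = 122 days.
122 mod 7 = 3, so 3 days before Monday is Friday.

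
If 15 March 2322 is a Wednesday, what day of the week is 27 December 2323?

Thursday

March 15, 2322 → March 15, 2323: 365 days.
March 2323: 31 − 15 = 16 days remain.
Then April (30), May (31), June (30), July (31), August (31), September (30), October (31), November (30): 30 + 31 + 30 + 31 + 31 + 30 + 31 + 30 = 244 days.
December 1–27, 2323: 27 days.
Residual: 287 days.
Total: 652 days.
652 mod 7 = 1, so 1 day after Wednesday is Thursday.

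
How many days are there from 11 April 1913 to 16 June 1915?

796

April 11, 1913 → April 11, 1914: 365 days.
April 11, 1914 → April 11, 1915: 365 days.
April 1915: 30 − 11 = 19 days remain.
Then May (31): 31 days.
June 1–16, 1915: 16 days.
Residual: 66 days.
Total: 796 days.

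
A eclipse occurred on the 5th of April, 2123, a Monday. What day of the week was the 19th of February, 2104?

Tuesday

Count forward from the earlier date (February 19, 2104) to the later (April 5, 2123):
From February 19, 2104 to February 19, 2123: 19 years, of which 5 contain a Feb 29 — 14×365 + 5×366 = 6940 days.
February 2123: 28 − 19 = 9 days remain (2123 is not a leap year, so February has 28 days).
Then March (31): 31 days.
April 1–5, 2123: 5 days.
Residual: 45 days.
Total: 6985 days.
6985 mod 7 = 6, so 6 days before Monday is Tuesday.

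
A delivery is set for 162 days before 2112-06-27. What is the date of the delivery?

2112-01-17

Count 162 days before June 27, 2112:
January 2112: 31 − 17 = 14 days remain.
Then February 2112 (29), March (31), April (30), May (31): 29 + 31 + 30 + 31 = 121 days.
June 1–27, 2112: 27 days.
Total: 14 + 121 + 27 = 162 days.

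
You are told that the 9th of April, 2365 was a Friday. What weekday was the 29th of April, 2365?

Thursday

Within April 2365: 29 − 9 = 20 days.
20 mod 7 = 6, so 6 days after Friday is Thursday.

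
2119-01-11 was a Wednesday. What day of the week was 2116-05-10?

Sunday

Count forward from the earlier date (May 10, 2116) to the later (January 11, 2119):
May 10, 2116 → May 10, 2117: 365 days.
May 10, 2117 → May 10, 2118: 365 days.
May 2118: 31 − 10 = 21 days remain.
Then June (30), July (31), August (31), September (30), October (31), November (30), December (31): 30 + 31 + 31 + 30 + 31 + 30 + 31 = 214 days.
January 1–11, 2119: 11 days.
Residual: 246 days.
Total: 976 days.
976 mod 7 = 3, so 3 days before Wednesday is Sunday.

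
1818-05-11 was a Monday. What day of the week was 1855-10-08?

Day-of-year of May 11, 1818: 131.
Day-of-year of October 8, 1855: 281.
1818 has 365 days, so 365 − 131 = 234 days remain in 1818.
Full years 1819–1854: 27 common + 9 leap = 27×365 + 9×366 = 13149 days.
Total: 234 + 13149 + 281 = 13664 days.
13664 is a multiple of 7, so 1855-10-08 falls on the same weekday: Monday.

Monday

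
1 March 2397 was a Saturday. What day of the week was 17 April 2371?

Count forward from the earlier date (April 17, 2371) to the later (March 1, 2397):
Day-of-year of April 17, 2371: 107.
Day-of-year of March 1, 2397: 60.
2371 has 365 days, so 365 − 107 = 258 days remain in 2371.
Full years 2372–2396: 18 common + 7 leap = 18×365 + 7×366 = 9132 days.
Total: 258 + 9132 + 60 = 9450 days.
9450 is a multiple of 7, so 17 April 2371 falls on the same weekday: Saturday.

Saturday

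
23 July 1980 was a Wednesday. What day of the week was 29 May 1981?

Friday

July 1980: 31 − 23 = 8 days remain.
Then 9 full months totalling 273 days.
May 1–29, 1981: 29 days.
Total: 8 + 273 + 29 = 310 days.
310 mod 7 = 2, so 2 days after Wednesday is Friday.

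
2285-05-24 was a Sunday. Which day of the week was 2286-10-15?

Friday

May 2285: 31 − 24 = 7 days remain.
Then 16 full months totalling 487 days.
October 1–15, 2286: 15 days.
Total: 7 + 487 + 15 = 509 days.
509 mod 7 = 5, so 5 days after Sunday is Friday.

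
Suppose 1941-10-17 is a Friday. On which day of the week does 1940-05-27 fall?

Monday

Count forward from the earlier date (May 27, 1940) to the later (October 17, 1941):
May 1940: 31 − 27 = 4 days remain.
Then 16 full months totalling 487 days.
October 1–17, 1941: 17 days.
Total: 4 + 487 + 17 = 508 days.
508 mod 7 = 4, so 4 days before Friday is Monday.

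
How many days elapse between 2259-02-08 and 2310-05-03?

Day-of-year of February 8, 2259: 39.
Day-of-year of May 3, 2310: 123.
2259 has 365 days, so 365 − 39 = 326 days remain in 2259.
Full years 2260–2309: 38 common + 12 leap = 38×365 + 12×366 = 18262 days.
Total: 326 + 18262 + 123 = 18711 days.

18711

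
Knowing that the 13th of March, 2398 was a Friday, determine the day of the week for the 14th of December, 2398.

Monday

March 2398: 31 − 13 = 18 days remain.
Then April (30), May (31), June (30), July (31), August (31), September (30), October (31), November (30): 30 + 31 + 30 + 31 + 31 + 30 + 31 + 30 = 244 days.
December 1–14, 2398: 14 days.
Total: 18 + 244 + 14 = 276 days.
276 mod 7 = 3, so 3 days after Friday is Monday.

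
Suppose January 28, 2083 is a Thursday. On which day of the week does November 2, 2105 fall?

Monday

Day-of-year of January 28, 2083: 28.
Day-of-year of November 2, 2105: 306.
2083 has 365 days, so 365 − 28 = 337 days remain in 2083.
Full years 2084–2104: 16 common + 5 leap = 16×365 + 5×366 = 7670 days.
Total: 337 + 7670 + 306 = 8313 days.
8313 mod 7 = 4, so 4 days after Thursday is Monday.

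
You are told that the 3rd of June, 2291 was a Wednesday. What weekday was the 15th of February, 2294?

Day-of-year of June 3, 2291: 154.
Day-of-year of February 15, 2294: 46.
2291 has 365 days, so 365 − 154 = 211 days remain in 2291.
Full years: 2292: 366; 2293: 365. Sum = 731.
Total: 211 + 731 + 46 = 988 days.
988 mod 7 = 1, so 1 day after Wednesday is Thursday.

Thursday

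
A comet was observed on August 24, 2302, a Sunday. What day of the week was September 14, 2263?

Count forward from the earlier date (September 14, 2263) to the later (August 24, 2302):
Day-of-year of September 14, 2263: 257.
Day-of-year of August 24, 2302: 236.
2263 has 365 days, so 365 − 257 = 108 days remain in 2263.
Full years 2264–2301: 29 common + 9 leap = 29×365 + 9×366 = 13879 days.
Total: 108 + 13879 + 236 = 14223 days.
14223 mod 7 = 6, so 6 days before Sunday is Monday.

Monday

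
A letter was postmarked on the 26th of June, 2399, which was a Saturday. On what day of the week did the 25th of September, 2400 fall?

Monday

Day-of-year of June 26, 2399: 177.
Day-of-year of September 25, 2400: 269.
2399 has 365 days, so 365 − 177 = 188 days remain in 2399.
Total: 188 + 269 = 457 days.
457 mod 7 = 2, so 2 days after Saturday is Monday.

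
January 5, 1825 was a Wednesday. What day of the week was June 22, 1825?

Wednesday

January 1825: 31 − 5 = 26 days remain.
Then February 1825 (28), March (31), April (30), May (31): 28 + 31 + 30 + 31 = 120 days.
June 1–22, 1825: 22 days.
Total: 26 + 120 + 22 = 168 days.
168 is a multiple of 7, so June 22, 1825 falls on the same weekday: Wednesday.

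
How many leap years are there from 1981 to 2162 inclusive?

44

Years divisible by 4: 1984, 1988, …, 2160 — 45 in all.
Of these, 2100 is divisible by 100 but not 400, so not leap.
2000 is divisible by 400, so still leap.
Leap years: 45 − 1 = 44.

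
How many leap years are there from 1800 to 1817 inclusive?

Years divisible by 4 in [1800, 1817]: 1800, 1804, 1808, 1812, 1816.
Of these, 1800 is divisible by 100 but not 400, so not leap.
Leap years: 5 − 1 = 4.

4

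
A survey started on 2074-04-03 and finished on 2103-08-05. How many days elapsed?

Day-of-year of April 3, 2074: 93.
Day-of-year of August 5, 2103: 217.
2074 has 365 days, so 365 − 93 = 272 days remain in 2074.
Full years 2075–2102: 22 common + 6 leap = 22×365 + 6×366 = 10226 days.
Total: 272 + 10226 + 217 = 10715 days.

10715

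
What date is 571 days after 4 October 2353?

28 April 2355

Count 571 days after October 4, 2353:
October 4, 2353 → October 4, 2354: 365 days.
October 2354: 31 − 4 = 27 days remain.
Then November (30), December (31), January (31), February 2355 (28), March (31): 30 + 31 + 31 + 28 + 31 = 151 days.
April 1–28, 2355: 28 days.
Residual: 206 days.
Total: 571 days.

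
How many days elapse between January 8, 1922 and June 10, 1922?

January 1922: 31 − 8 = 23 days remain.
Then February 1922 (28), March (31), April (30), May (31): 28 + 31 + 30 + 31 = 120 days.
June 1–10, 1922: 10 days.
Total: 23 + 120 + 10 = 153 days.

153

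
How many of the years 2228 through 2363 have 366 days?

33

Years divisible by 4: 2228, 2232, …, 2360 — 34 in all.
Of these, 2300 is divisible by 100 but not 400, so not leap.
Leap years: 34 − 1 = 33.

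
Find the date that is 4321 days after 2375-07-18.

2387-05-17

Count 4321 days after July 18, 2375:
From July 18, 2375 to July 18, 2386: 11 years, of which 3 contain a Feb 29 — 8×365 + 3×366 = 4018 days.
July 2386: 31 − 18 = 13 days remain.
Then 9 full months totalling 273 days.
May 1–17, 2387: 17 days.
Residual: 303 days.
Total: 4321 days.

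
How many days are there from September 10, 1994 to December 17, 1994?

September 1994: 30 − 10 = 20 days remain.
Then October (31), November (30): 31 + 30 = 61 days.
December 1–17, 1994: 17 days.
Total: 20 + 61 + 17 = 98 days.

98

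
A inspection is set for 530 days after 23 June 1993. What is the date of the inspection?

5 December 1994

Count 530 days after June 23, 1993:
Day-of-year of June 23, 1993: 174.
Day-of-year of December 5, 1994: 339.
1993 has 365 days, so 365 − 174 = 191 days remain in 1993.
Total: 191 + 339 = 530 days.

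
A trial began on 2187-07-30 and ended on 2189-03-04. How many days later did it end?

583

July 30, 2187 → July 30, 2188: 366 days (2188 is a leap year).
July 2188: 31 − 30 = 1 day remains.
Then August (31), September (30), October (31), November (30), December (31), January (31), February 2189 (28): 31 + 30 + 31 + 30 + 31 + 31 + 28 = 212 days.
March 1–4, 2189: 4 days.
Residual: 217 days.
Total: 583 days.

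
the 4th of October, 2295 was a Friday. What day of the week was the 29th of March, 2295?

Friday

Count forward from the earlier date (March 29, 2295) to the later (October 4, 2295):
March 2295: 31 − 29 = 2 days remain.
Then April (30), May (31), June (30), July (31), August (31), September (30): 30 + 31 + 30 + 31 + 31 + 30 = 183 days.
October 1–4, 2295: 4 days.
Total: 2 + 183 + 4 = 189 days.
189 is a multiple of 7, so the 29th of March, 2295 falls on the same weekday: Friday.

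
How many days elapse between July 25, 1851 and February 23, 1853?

579

July 25, 1851 → July 25, 1852: 366 days (1852 is a leap year).
July 1852: 31 − 25 = 6 days remain.
Then August (31), September (30), October (31), November (30), December (31), January (31): 31 + 30 + 31 + 30 + 31 + 31 = 184 days.
February 1–23, 1853: 23 days (1853 is not a leap year).
Residual: 213 days.
Total: 579 days.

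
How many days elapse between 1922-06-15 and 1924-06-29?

745

June 15, 1922 → June 15, 1923: 365 days.
June 15, 1923 → June 15, 1924: 366 days (1924 is a leap year).
Within June 1924: 29 − 15 = 14 days.
Total: 745 days.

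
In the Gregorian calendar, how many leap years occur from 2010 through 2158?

36

Years divisible by 4: 2012, 2016, …, 2156 — 37 in all.
Of these, 2100 is divisible by 100 but not 400, so not leap.
Leap years: 37 − 1 = 36.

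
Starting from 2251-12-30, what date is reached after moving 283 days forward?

2252-10-08

Count 283 days after December 30, 2251:
December 2251: 31 − 30 = 1 day remains.
Then 9 full months totalling 274 days.
October 1–8, 2252: 8 days.
Total: 1 + 274 + 8 = 283 days.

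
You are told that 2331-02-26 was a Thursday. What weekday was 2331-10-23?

February 2331: 28 − 26 = 2 days remain (2331 is not a leap year, so February has 28 days).
Then March (31), April (30), May (31), June (30), July (31), August (31), September (30): 31 + 30 + 31 + 30 + 31 + 31 + 30 = 214 days.
October 1–23, 2331: 23 days.
Total: 2 + 214 + 23 = 239 days.
239 mod 7 = 1, so 1 day after Thursday is Friday.

Friday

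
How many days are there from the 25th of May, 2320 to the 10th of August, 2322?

May 2320: 31 − 25 = 6 days remain.
Then 26 full months totalling 791 days.
August 1–10, 2322: 10 days.
Total: 6 + 791 + 10 = 807 days.

807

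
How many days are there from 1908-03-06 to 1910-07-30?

March 1908: 31 − 6 = 25 days remain.
Then 27 full months totalling 821 days.
July 1–30, 1910: 30 days.
Total: 25 + 821 + 30 = 876 days.

876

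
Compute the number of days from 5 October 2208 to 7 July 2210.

640

October 5, 2208 → October 5, 2209: 365 days.
October 2209: 31 − 5 = 26 days remain.
Then November (30), December (31), January (31), February 2210 (28), March (31), April (30), May (31), June (30): 30 + 31 + 31 + 28 + 31 + 30 + 31 + 30 = 242 days.
July 1–7, 2210: 7 days.
Residual: 275 days.
Total: 640 days.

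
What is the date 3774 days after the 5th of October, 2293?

the 5th of February, 2304

Count 3774 days after October 5, 2293:
From October 5, 2293 to October 5, 2303: 10 years, of which 1 contains a Feb 29 — 9×365 + 1×366 = 3651 days.
(2300 is not a leap year (divisible by 100 but not 400).)
October 2303: 31 − 5 = 26 days remain.
Then November (30), December (31), January (31): 30 + 31 + 31 = 92 days.
February 1–5, 2304: 5 days (2304 is a leap year).
Residual: 123 days.
Total: 3774 days.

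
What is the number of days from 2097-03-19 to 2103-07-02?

2295

March 19, 2097 → March 19, 2098: 365 days.
March 19, 2098 → March 19, 2099: 365 days.
March 19, 2099 → March 19, 2100: 365 days (2100 is not a leap year (divisible by 100 but not 400)).
March 19, 2100 → March 19, 2101: 365 days.
March 19, 2101 → March 19, 2102: 365 days.
March 19, 2102 → March 19, 2103: 365 days.
March 2103: 31 − 19 = 12 days remain.
Then April (30), May (31), June (30): 30 + 31 + 30 = 91 days.
July 1–2, 2103: 2 days.
Residual: 105 days.
Total: 2295 days.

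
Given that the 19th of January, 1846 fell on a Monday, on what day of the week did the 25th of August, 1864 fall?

From January 19, 1846 to January 19, 1864: 18 years, of which 4 contain a Feb 29 — 14×365 + 4×366 = 6574 days.
January 1864: 31 − 19 = 12 days remain.
Then February 1864 (29), March (31), April (30), May (31), June (30), July (31): 29 + 31 + 30 + 31 + 30 + 31 = 182 days.
August 1–25, 1864: 25 days.
Residual: 219 days.
Total: 6793 days.
6793 mod 7 = 3, so 3 days after Monday is Thursday.

Thursday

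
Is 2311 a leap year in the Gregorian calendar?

No

2311 is not a leap year.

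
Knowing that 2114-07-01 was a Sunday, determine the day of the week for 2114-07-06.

Within July 2114: 6 − 1 = 5 days.
5 mod 7 = 5, so 5 days after Sunday is Friday.

Friday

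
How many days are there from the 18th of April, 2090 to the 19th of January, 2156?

Day-of-year of April 18, 2090: 108.
Day-of-year of January 19, 2156: 19.
2090 has 365 days, so 365 − 108 = 257 days remain in 2090.
Full years 2091–2155: 50 common + 15 leap = 50×365 + 15×366 = 23740 days.
Total: 257 + 23740 + 19 = 24016 days.

24016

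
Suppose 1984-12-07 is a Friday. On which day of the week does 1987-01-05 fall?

Monday

December 7, 1984 → December 7, 1985: 365 days.
December 7, 1985 → December 7, 1986: 365 days.
December 1986: 31 − 7 = 24 days remain.
January 1–5, 1987: 5 days.
Residual: 29 days.
Total: 759 days.
759 mod 7 = 3, so 3 days after Friday is Monday.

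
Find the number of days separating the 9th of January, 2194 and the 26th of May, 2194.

January 2194: 31 − 9 = 22 days remain.
Then February 2194 (28), March (31), April (30): 28 + 31 + 30 = 89 days.
May 1–26, 2194: 26 days.
Total: 22 + 89 + 26 = 137 days.

137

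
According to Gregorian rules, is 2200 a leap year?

2200 is not a leap year (divisible by 100 but not 400).

No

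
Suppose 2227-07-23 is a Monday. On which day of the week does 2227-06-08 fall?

Friday

Count forward from the earlier date (June 8, 2227) to the later (July 23, 2227):
June 2227: 30 − 8 = 22 days remain.
July 1–23, 2227: 23 days.
Total: 22 + 23 = 45 days.
45 mod 7 = 3, so 3 days before Monday is Friday.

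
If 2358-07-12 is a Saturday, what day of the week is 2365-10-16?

Saturday

From July 12, 2358 to July 12, 2365: 7 years, of which 2 contain a Feb 29 — 5×365 + 2×366 = 2557 days.
July 2365: 31 − 12 = 19 days remain.
Then August (31), September (30): 31 + 30 = 61 days.
October 1–16, 2365: 16 days.
Residual: 96 days.
Total: 2653 days.
2653 is a multiple of 7, so 2365-10-16 falls on the same weekday: Saturday.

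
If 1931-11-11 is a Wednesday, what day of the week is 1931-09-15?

Tuesday

Count forward from the earlier date (September 15, 1931) to the later (November 11, 1931):
September 1931: 30 − 15 = 15 days remain.
Then October (31): 31 days.
November 1–11, 1931: 11 days.
Total: 15 + 31 + 11 = 57 days.
57 mod 7 = 1, so 1 day before Wednesday is Tuesday.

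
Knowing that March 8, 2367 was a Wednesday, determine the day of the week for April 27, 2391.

Saturday

Day-of-year of March 8, 2367: 67.
Day-of-year of April 27, 2391: 117.
2367 has 365 days, so 365 − 67 = 298 days remain in 2367.
Full years 2368–2390: 17 common + 6 leap = 17×365 + 6×366 = 8401 days.
Total: 298 + 8401 + 117 = 8816 days.
8816 mod 7 = 3, so 3 days after Wednesday is Saturday.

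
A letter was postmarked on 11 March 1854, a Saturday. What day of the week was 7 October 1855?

Sunday

March 11, 1854 → March 11, 1855: 365 days.
March 1855: 31 − 11 = 20 days remain.
Then April (30), May (31), June (30), July (31), August (31), September (30): 30 + 31 + 30 + 31 + 31 + 30 = 183 days.
October 1–7, 1855: 7 days.
Residual: 210 days.
Total: 575 days.
575 mod 7 = 1, so 1 day after Saturday is Sunday.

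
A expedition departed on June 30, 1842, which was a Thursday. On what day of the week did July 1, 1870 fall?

Friday

Day-of-year of June 30, 1842: 181.
Day-of-year of July 1, 1870: 182.
1842 has 365 days, so 365 − 181 = 184 days remain in 1842.
Full years 1843–1869: 20 common + 7 leap = 20×365 + 7×366 = 9862 days.
Total: 184 + 9862 + 182 = 10228 days.
10228 mod 7 = 1, so 1 day after Thursday is Friday.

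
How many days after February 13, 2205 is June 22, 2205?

129

February 2205: 28 − 13 = 15 days remain (2205 is not a leap year, so February has 28 days).
Then March (31), April (30), May (31): 31 + 30 + 31 = 92 days.
June 1–22, 2205: 22 days.
Total: 15 + 92 + 22 = 129 days.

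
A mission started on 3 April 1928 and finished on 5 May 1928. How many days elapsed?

32

April 1928: 30 − 3 = 27 days remain.
May 1–5, 1928: 5 days.
Total: 27 + 5 = 32 days.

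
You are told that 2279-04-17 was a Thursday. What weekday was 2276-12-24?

Count forward from the earlier date (December 24, 2276) to the later (April 17, 2279):
Day-of-year of December 24, 2276: 359.
Day-of-year of April 17, 2279: 107.
2276 has 366 days, so 366 − 359 = 7 days remain in 2276.
Full years: 2277: 365; 2278: 365. Sum = 730.
Total: 7 + 730 + 107 = 844 days.
844 mod 7 = 4, so 4 days before Thursday is Sunday.

Sunday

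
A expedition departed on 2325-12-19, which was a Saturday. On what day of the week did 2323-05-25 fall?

Count forward from the earlier date (May 25, 2323) to the later (December 19, 2325):
Day-of-year of May 25, 2323: 145.
Day-of-year of December 19, 2325: 353.
2323 has 365 days, so 365 − 145 = 220 days remain in 2323.
Full years: 2324: 366. Sum = 366.
Total: 220 + 366 + 353 = 939 days.
939 mod 7 = 1, so 1 day before Saturday is Friday.

Friday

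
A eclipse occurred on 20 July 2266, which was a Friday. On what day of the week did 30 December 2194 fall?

Count forward from the earlier date (December 30, 2194) to the later (July 20, 2266):
Day-of-year of December 30, 2194: 364.
Day-of-year of July 20, 2266: 201.
2194 has 365 days, so 365 − 364 = 1 days remain in 2194.
Full years 2195–2265: 54 common + 17 leap = 54×365 + 17×366 = 25932 days.
Total: 1 + 25932 + 201 = 26134 days.
26134 mod 7 = 3, so 3 days before Friday is Tuesday.

Tuesday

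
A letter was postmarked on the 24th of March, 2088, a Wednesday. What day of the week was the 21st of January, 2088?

Wednesday

Count forward from the earlier date (January 21, 2088) to the later (March 24, 2088):
January 2088: 31 − 21 = 10 days remain.
Then February 2088 (29): 29 days.
March 1–24, 2088: 24 days.
Total: 10 + 29 + 24 = 63 days.
63 is a multiple of 7, so the 21st of January, 2088 falls on the same weekday: Wednesday.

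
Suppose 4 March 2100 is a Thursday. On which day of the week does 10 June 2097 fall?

Monday

Count forward from the earlier date (June 10, 2097) to the later (March 4, 2100):
Day-of-year of June 10, 2097: 161.
Day-of-year of March 4, 2100: 63.
2097 has 365 days, so 365 − 161 = 204 days remain in 2097.
Full years: 2098: 365; 2099: 365. Sum = 730.
Total: 204 + 730 + 63 = 997 days.
997 mod 7 = 3, so 3 days before Thursday is Monday.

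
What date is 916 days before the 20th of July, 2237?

the 16th of January, 2235

Count 916 days before July 20, 2237:
Day-of-year of January 16, 2235: 16.
Day-of-year of July 20, 2237: 201.
2235 has 365 days, so 365 − 16 = 349 days remain in 2235.
Full years: 2236: 366. Sum = 366.
Total: 349 + 366 + 201 = 916 days.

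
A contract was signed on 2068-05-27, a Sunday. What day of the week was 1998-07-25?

Saturday

Count forward from the earlier date (July 25, 1998) to the later (May 27, 2068):
Day-of-year of July 25, 1998: 206.
Day-of-year of May 27, 2068: 148.
1998 has 365 days, so 365 − 206 = 159 days remain in 1998.
Full years 1999–2067: 52 common + 17 leap = 52×365 + 17×366 = 25202 days.
Total: 159 + 25202 + 148 = 25509 days.
25509 mod 7 = 1, so 1 day before Sunday is Saturday.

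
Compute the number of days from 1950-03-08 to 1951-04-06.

March 8, 1950 → March 8, 1951: 365 days.
March 1951: 31 − 8 = 23 days remain.
April 1–6, 1951: 6 days.
Residual: 29 days.
Total: 394 days.

394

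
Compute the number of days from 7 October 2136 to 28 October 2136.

21

Within October 2136: 28 − 7 = 21 days.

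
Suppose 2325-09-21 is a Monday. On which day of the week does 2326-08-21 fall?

September 2325: 30 − 21 = 9 days remain.
Then 10 full months totalling 304 days.
August 1–21, 2326: 21 days.
Residual: 334 days.
Total: 334 days.
334 mod 7 = 5, so 5 days after Monday is Saturday.

Saturday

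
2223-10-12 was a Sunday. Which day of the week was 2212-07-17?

Count forward from the earlier date (July 17, 2212) to the later (October 12, 2223):
Day-of-year of July 17, 2212: 199.
Day-of-year of October 12, 2223: 285.
2212 has 366 days, so 366 − 199 = 167 days remain in 2212.
Full years 2213–2222: 8 common + 2 leap = 8×365 + 2×366 = 3652 days.
Total: 167 + 3652 + 285 = 4104 days.
4104 mod 7 = 2, so 2 days before Sunday is Friday.

Friday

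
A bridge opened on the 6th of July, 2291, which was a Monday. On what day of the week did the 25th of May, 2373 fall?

Day-of-year of July 6, 2291: 187.
Day-of-year of May 25, 2373: 145.
2291 has 365 days, so 365 − 187 = 178 days remain in 2291.
Full years 2292–2372: 61 common + 20 leap = 61×365 + 20×366 = 29585 days.
Total: 178 + 29585 + 145 = 29908 days.
29908 mod 7 = 4, so 4 days after Monday is Friday.

Friday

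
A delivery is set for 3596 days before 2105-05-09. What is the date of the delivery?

2095-07-04

Count 3596 days before May 9, 2105:
From July 4, 2095 to July 4, 2104: 9 years, of which 2 contain a Feb 29 — 7×365 + 2×366 = 3287 days.
(2100 is not a leap year (divisible by 100 but not 400).)
July 2104: 31 − 4 = 27 days remain.
Then 9 full months totalling 273 days.
May 1–9, 2105: 9 days.
Residual: 309 days.
Total: 3596 days.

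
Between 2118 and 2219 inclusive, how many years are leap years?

Years divisible by 4: 2120, 2124, …, 2216 — 25 in all.
Of these, 2200 is divisible by 100 but not 400, so not leap.
Leap years: 25 − 1 = 24.

24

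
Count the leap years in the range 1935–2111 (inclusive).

Years divisible by 4: 1936, 1940, …, 2108 — 44 in all.
Of these, 2100 is divisible by 100 but not 400, so not leap.
2000 is divisible by 400, so still leap.
Leap years: 44 − 1 = 43.

43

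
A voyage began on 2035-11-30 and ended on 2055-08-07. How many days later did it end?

7190

Day-of-year of November 30, 2035: 334.
Day-of-year of August 7, 2055: 219.
2035 has 365 days, so 365 − 334 = 31 days remain in 2035.
Full years 2036–2054: 14 common + 5 leap = 14×365 + 5×366 = 6940 days.
Total: 31 + 6940 + 219 = 7190 days.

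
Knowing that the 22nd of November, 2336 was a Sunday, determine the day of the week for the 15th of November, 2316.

Wednesday

Count forward from the earlier date (November 15, 2316) to the later (November 22, 2336):
Day-of-year of November 15, 2316: 320.
Day-of-year of November 22, 2336: 327.
2316 has 366 days, so 366 − 320 = 46 days remain in 2316.
Full years 2317–2335: 15 common + 4 leap = 15×365 + 4×366 = 6939 days.
Total: 46 + 6939 + 327 = 7312 days.
7312 mod 7 = 4, so 4 days before Sunday is Wednesday.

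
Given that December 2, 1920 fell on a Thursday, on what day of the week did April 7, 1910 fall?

Count forward from the earlier date (April 7, 1910) to the later (December 2, 1920):
Day-of-year of April 7, 1910: 97.
Day-of-year of December 2, 1920: 337.
1910 has 365 days, so 365 − 97 = 268 days remain in 1910.
Full years 1911–1919: 7 common + 2 leap = 7×365 + 2×366 = 3287 days.
Total: 268 + 3287 + 337 = 3892 days.
3892 is a multiple of 7, so April 7, 1910 falls on the same weekday: Thursday.

Thursday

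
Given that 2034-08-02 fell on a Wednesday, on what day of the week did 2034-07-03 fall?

Monday

Count forward from the earlier date (July 3, 2034) to the later (August 2, 2034):
July 2034: 31 − 3 = 28 days remain.
August 1–2, 2034: 2 days.
Total: 28 + 2 = 30 days.
30 mod 7 = 2, so 2 days before Wednesday is Monday.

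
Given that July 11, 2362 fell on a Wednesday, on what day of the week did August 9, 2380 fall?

Saturday

From July 11, 2362 to July 11, 2380: 18 years, of which 5 contain a Feb 29 — 13×365 + 5×366 = 6575 days.
July 2380: 31 − 11 = 20 days remain.
August 1–9, 2380: 9 days.
Residual: 29 days.
Total: 6604 days.
6604 mod 7 = 3, so 3 days after Wednesday is Saturday.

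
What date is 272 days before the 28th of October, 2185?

the 29th of January, 2185

Count 272 days before October 28, 2185:
January 2185: 31 − 29 = 2 days remain.
Then February 2185 (28), March (31), April (30), May (31), June (30), July (31), August (31), September (30): 28 + 31 + 30 + 31 + 30 + 31 + 31 + 30 = 242 days.
October 1–28, 2185: 28 days.
Total: 2 + 242 + 28 = 272 days.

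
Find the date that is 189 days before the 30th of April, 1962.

the 23rd of October, 1961

Count 189 days before April 30, 1962:
October 1961: 31 − 23 = 8 days remain.
Then November (30), December (31), January (31), February 1962 (28), March (31): 30 + 31 + 31 + 28 + 31 = 151 days.
April 1–30, 1962: 30 days.
Residual: 189 days.
Total: 189 days.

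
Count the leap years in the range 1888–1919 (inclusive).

Years divisible by 4 in [1888, 1919]: 1888, 1892, 1896, 1900, 1904, 1908, 1912, 1916.
Of these, 1900 is divisible by 100 but not 400, so not leap.
Leap years: 8 − 1 = 7.

7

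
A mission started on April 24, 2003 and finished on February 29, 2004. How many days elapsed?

Day-of-year of April 24, 2003: 114.
Day-of-year of February 29, 2004: 60.
2003 has 365 days, so 365 − 114 = 251 days remain in 2003.
Total: 251 + 60 = 311 days.

311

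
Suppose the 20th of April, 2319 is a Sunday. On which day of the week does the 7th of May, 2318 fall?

Count forward from the earlier date (May 7, 2318) to the later (April 20, 2319):
May 2318: 31 − 7 = 24 days remain.
Then 10 full months totalling 304 days.
April 1–20, 2319: 20 days.
Residual: 348 days.
Total: 348 days.
348 mod 7 = 5, so 5 days before Sunday is Tuesday.

Tuesday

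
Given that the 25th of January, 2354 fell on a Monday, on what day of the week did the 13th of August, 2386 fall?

Wednesday

Day-of-year of January 25, 2354: 25.
Day-of-year of August 13, 2386: 225.
2354 has 365 days, so 365 − 25 = 340 days remain in 2354.
Full years 2355–2385: 23 common + 8 leap = 23×365 + 8×366 = 11323 days.
Total: 340 + 11323 + 225 = 11888 days.
11888 mod 7 = 2, so 2 days after Monday is Wednesday.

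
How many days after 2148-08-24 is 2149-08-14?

Day-of-year of August 24, 2148: 237.
Day-of-year of August 14, 2149: 226.
2148 has 366 days, so 366 − 237 = 129 days remain in 2148.
Total: 129 + 226 = 355 days.

355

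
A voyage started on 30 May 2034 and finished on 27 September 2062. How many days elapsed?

Day-of-year of May 30, 2034: 150.
Day-of-year of September 27, 2062: 270.
2034 has 365 days, so 365 − 150 = 215 days remain in 2034.
Full years 2035–2061: 20 common + 7 leap = 20×365 + 7×366 = 9862 days.
Total: 215 + 9862 + 270 = 10347 days.

10347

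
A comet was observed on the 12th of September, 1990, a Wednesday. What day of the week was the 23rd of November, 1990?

September 1990: 30 − 12 = 18 days remain.
Then October (31): 31 days.
November 1–23, 1990: 23 days.
Total: 18 + 31 + 23 = 72 days.
72 mod 7 = 2, so 2 days after Wednesday is Friday.

Friday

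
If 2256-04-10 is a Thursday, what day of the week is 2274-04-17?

Friday

Day-of-year of April 10, 2256: 101.
Day-of-year of April 17, 2274: 107.
2256 has 366 days, so 366 − 101 = 265 days remain in 2256.
Full years 2257–2273: 13 common + 4 leap = 13×365 + 4×366 = 6209 days.
Total: 265 + 6209 + 107 = 6581 days.
6581 mod 7 = 1, so 1 day after Thursday is Friday.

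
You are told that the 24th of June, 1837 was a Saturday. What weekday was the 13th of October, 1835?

Count forward from the earlier date (October 13, 1835) to the later (June 24, 1837):
Day-of-year of October 13, 1835: 286.
Day-of-year of June 24, 1837: 175.
1835 has 365 days, so 365 − 286 = 79 days remain in 1835.
Full years: 1836: 366. Sum = 366.
Total: 79 + 366 + 175 = 620 days.
620 mod 7 = 4, so 4 days before Saturday is Tuesday.

Tuesday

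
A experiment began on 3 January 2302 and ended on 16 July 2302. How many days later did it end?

194

January 2302: 31 − 3 = 28 days remain.
Then February 2302 (28), March (31), April (30), May (31), June (30): 28 + 31 + 30 + 31 + 30 = 150 days.
July 1–16, 2302: 16 days.
Total: 28 + 150 + 16 = 194 days.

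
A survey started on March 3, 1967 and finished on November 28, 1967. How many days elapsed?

270

March 1967: 31 − 3 = 28 days remain.
Then April (30), May (31), June (30), July (31), August (31), September (30), October (31): 30 + 31 + 30 + 31 + 31 + 30 + 31 = 214 days.
November 1–28, 1967: 28 days.
Total: 28 + 214 + 28 = 270 days.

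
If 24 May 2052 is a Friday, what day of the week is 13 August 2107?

From May 24, 2052 to May 24, 2107: 55 years, of which 12 contain a Feb 29 — 43×365 + 12×366 = 20087 days.
(2100 is not a leap year (divisible by 100 but not 400).)
May 2107: 31 − 24 = 7 days remain.
Then June (30), July (31): 30 + 31 = 61 days.
August 1–13, 2107: 13 days.
Residual: 81 days.
Total: 20168 days.
20168 mod 7 = 1, so 1 day after Friday is Saturday.

Saturday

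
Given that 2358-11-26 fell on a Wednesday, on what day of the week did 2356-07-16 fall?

Count forward from the earlier date (July 16, 2356) to the later (November 26, 2358):
July 2356: 31 − 16 = 15 days remain.
Then 27 full months totalling 822 days.
November 1–26, 2358: 26 days.
Total: 15 + 822 + 26 = 863 days.
863 mod 7 = 2, so 2 days before Wednesday is Monday.

Monday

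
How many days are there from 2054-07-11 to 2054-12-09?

151

July 2054: 31 − 11 = 20 days remain.
Then August (31), September (30), October (31), November (30): 31 + 30 + 31 + 30 = 122 days.
December 1–9, 2054: 9 days.
Total: 20 + 122 + 9 = 151 days.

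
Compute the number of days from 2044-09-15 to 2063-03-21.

From September 15, 2044 to September 15, 2062: 18 years, of which 4 contain a Feb 29 — 14×365 + 4×366 = 6574 days.
September 2062: 30 − 15 = 15 days remain.
Then October (31), November (30), December (31), January (31), February 2063 (28): 31 + 30 + 31 + 31 + 28 = 151 days.
March 1–21, 2063: 21 days.
Residual: 187 days.
Total: 6761 days.

6761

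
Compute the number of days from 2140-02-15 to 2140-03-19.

February 2140: 29 − 15 = 14 days remain (2140 is a leap year, so February has 29 days).
March 1–19, 2140: 19 days.
Total: 14 + 19 = 33 days.

33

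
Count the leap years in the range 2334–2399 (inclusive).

16

Years divisible by 4: 2336, 2340, …, 2396 — 16 in all.
No century exceptions apply. Count: 16.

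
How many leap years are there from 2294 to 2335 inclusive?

Years divisible by 4 in [2294, 2335]: 2296, 2300, 2304, 2308, 2312, 2316, 2320, 2324, 2328, 2332.
Of these, 2300 is divisible by 100 but not 400, so not leap.
Leap years: 10 − 1 = 9.

9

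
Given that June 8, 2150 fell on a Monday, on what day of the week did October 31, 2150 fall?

Saturday

June 2150: 30 − 8 = 22 days remain.
Then July (31), August (31), September (30): 31 + 31 + 30 = 92 days.
October 1–31, 2150: 31 days.
Total: 22 + 92 + 31 = 145 days.
145 mod 7 = 5, so 5 days after Monday is Saturday.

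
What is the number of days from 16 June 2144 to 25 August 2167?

Day-of-year of June 16, 2144: 168.
Day-of-year of August 25, 2167: 237.
2144 has 366 days, so 366 − 168 = 198 days remain in 2144.
Full years 2145–2166: 17 common + 5 leap = 17×365 + 5×366 = 8035 days.
Total: 198 + 8035 + 237 = 8470 days.

8470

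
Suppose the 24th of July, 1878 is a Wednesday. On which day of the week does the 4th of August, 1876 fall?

Count forward from the earlier date (August 4, 1876) to the later (July 24, 1878):
Day-of-year of August 4, 1876: 217.
Day-of-year of July 24, 1878: 205.
1876 has 366 days, so 366 − 217 = 149 days remain in 1876.
Full years: 1877: 365. Sum = 365.
Total: 149 + 365 + 205 = 719 days.
719 mod 7 = 5, so 5 days before Wednesday is Friday.

Friday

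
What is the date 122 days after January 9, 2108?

May 10, 2108

Count 122 days after January 9, 2108:
January 2108: 31 − 9 = 22 days remain.
Then February 2108 (29), March (31), April (30): 29 + 31 + 30 = 90 days.
May 1–10, 2108: 10 days.
Total: 22 + 90 + 10 = 122 days.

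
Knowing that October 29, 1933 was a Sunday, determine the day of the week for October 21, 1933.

Count forward from the earlier date (October 21, 1933) to the later (October 29, 1933):
Within October 1933: 29 − 21 = 8 days.
8 mod 7 = 1, so 1 day before Sunday is Saturday.

Saturday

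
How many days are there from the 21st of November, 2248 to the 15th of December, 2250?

754

November 21, 2248 → November 21, 2249: 365 days.
November 21, 2249 → November 21, 2250: 365 days.
November 2250: 30 − 21 = 9 days remain.
December 1–15, 2250: 15 days.
Residual: 24 days.
Total: 754 days.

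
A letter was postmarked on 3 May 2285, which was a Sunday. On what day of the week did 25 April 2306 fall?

Wednesday

From May 3, 2285 to May 3, 2305: 20 years, of which 4 contain a Feb 29 — 16×365 + 4×366 = 7304 days.
(2300 is not a leap year (divisible by 100 but not 400).)
May 2305: 31 − 3 = 28 days remain.
Then 10 full months totalling 304 days.
April 1–25, 2306: 25 days.
Residual: 357 days.
Total: 7661 days.
7661 mod 7 = 3, so 3 days after Sunday is Wednesday.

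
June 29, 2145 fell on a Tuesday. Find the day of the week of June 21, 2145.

Monday

Count forward from the earlier date (June 21, 2145) to the later (June 29, 2145):
Within June 2145: 29 − 21 = 8 days.
8 mod 7 = 1, so 1 day before Tuesday is Monday.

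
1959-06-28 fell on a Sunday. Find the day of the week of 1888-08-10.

Friday

Count forward from the earlier date (August 10, 1888) to the later (June 28, 1959):
Day-of-year of August 10, 1888: 223.
Day-of-year of June 28, 1959: 179.
1888 has 366 days, so 366 − 223 = 143 days remain in 1888.
Full years 1889–1958: 54 common + 16 leap = 54×365 + 16×366 = 25566 days.
Total: 143 + 25566 + 179 = 25888 days.
25888 mod 7 = 2, so 2 days before Sunday is Friday.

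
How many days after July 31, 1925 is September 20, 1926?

416

July 31, 1925 → July 31, 1926: 365 days.
July 1926: 31 − 31 = 0 days remain.
Then August (31): 31 days.
September 1–20, 1926: 20 days.
Residual: 51 days.
Total: 416 days.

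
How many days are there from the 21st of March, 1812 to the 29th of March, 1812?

8

Within March 1812: 29 − 21 = 8 days.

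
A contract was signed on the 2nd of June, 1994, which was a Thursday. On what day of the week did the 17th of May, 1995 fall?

Wednesday

June 1994: 30 − 2 = 28 days remain.
Then 10 full months totalling 304 days.
May 1–17, 1995: 17 days.
Residual: 349 days.
Total: 349 days.
349 mod 7 = 6, so 6 days after Thursday is Wednesday.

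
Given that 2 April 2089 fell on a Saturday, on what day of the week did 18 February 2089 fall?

Count forward from the earlier date (February 18, 2089) to the later (April 2, 2089):
February 2089: 28 − 18 = 10 days remain (2089 is not a leap year, so February has 28 days).
Then March (31): 31 days.
April 1–2, 2089: 2 days.
Total: 10 + 31 + 2 = 43 days.
43 mod 7 = 1, so 1 day before Saturday is Friday.

Friday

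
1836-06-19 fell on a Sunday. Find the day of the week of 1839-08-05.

Monday

Day-of-year of June 19, 1836: 171.
Day-of-year of August 5, 1839: 217.
1836 has 366 days, so 366 − 171 = 195 days remain in 1836.
Full years: 1837: 365; 1838: 365. Sum = 730.
Total: 195 + 730 + 217 = 1142 days.
1142 mod 7 = 1, so 1 day after Sunday is Monday.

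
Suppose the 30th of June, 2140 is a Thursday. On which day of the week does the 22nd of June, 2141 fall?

June 2140: 30 − 30 = 0 days remain.
Then 11 full months totalling 335 days.
June 1–22, 2141: 22 days.
Total: 0 + 335 + 22 = 357 days.
357 is a multiple of 7, so the 22nd of June, 2141 falls on the same weekday: Thursday.

Thursday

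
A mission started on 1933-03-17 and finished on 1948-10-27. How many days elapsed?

5703

From March 17, 1933 to March 17, 1948: 15 years, of which 4 contain a Feb 29 — 11×365 + 4×366 = 5479 days.
March 1948: 31 − 17 = 14 days remain.
Then April (30), May (31), June (30), July (31), August (31), September (30): 30 + 31 + 30 + 31 + 31 + 30 = 183 days.
October 1–27, 1948: 27 days.
Residual: 224 days.
Total: 5703 days.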